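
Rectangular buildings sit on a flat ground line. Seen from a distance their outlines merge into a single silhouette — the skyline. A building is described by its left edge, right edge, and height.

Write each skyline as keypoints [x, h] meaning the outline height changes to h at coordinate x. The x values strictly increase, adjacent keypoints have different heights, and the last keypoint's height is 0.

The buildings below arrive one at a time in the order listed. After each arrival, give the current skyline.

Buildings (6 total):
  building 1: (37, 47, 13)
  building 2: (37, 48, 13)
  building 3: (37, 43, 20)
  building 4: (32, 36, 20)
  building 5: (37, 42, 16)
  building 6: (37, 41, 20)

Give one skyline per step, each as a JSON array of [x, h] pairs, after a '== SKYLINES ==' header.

== SKYLINES ==
[[37,13],[47,0]]
[[37,13],[48,0]]
[[37,20],[43,13],[48,0]]
[[32,20],[36,0],[37,20],[43,13],[48,0]]
[[32,20],[36,0],[37,20],[43,13],[48,0]]
[[32,20],[36,0],[37,20],[43,13],[48,0]]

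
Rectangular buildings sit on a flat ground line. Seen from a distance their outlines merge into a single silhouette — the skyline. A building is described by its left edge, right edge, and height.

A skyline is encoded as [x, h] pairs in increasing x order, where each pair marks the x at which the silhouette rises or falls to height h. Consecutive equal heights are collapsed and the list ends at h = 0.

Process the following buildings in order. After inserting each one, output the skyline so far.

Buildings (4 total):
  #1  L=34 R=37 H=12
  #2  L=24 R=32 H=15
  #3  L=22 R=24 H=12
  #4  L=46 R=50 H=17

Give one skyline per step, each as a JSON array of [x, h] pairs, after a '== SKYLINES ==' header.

== SKYLINES ==
[[34,12],[37,0]]
[[24,15],[32,0],[34,12],[37,0]]
[[22,12],[24,15],[32,0],[34,12],[37,0]]
[[22,12],[24,15],[32,0],[34,12],[37,0],[46,17],[50,0]]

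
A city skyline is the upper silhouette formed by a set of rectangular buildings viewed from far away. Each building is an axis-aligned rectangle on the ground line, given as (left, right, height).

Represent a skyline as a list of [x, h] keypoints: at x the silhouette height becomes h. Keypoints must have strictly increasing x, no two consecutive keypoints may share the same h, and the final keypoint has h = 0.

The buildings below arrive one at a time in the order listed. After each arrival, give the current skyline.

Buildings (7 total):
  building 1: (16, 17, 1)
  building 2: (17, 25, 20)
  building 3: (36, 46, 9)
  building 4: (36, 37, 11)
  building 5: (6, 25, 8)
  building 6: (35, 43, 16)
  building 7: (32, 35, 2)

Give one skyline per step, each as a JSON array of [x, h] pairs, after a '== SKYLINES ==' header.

== SKYLINES ==
[[16,1],[17,0]]
[[16,1],[17,20],[25,0]]
[[16,1],[17,20],[25,0],[36,9],[46,0]]
[[16,1],[17,20],[25,0],[36,11],[37,9],[46,0]]
[[6,8],[17,20],[25,0],[36,11],[37,9],[46,0]]
[[6,8],[17,20],[25,0],[35,16],[43,9],[46,0]]
[[6,8],[17,20],[25,0],[32,2],[35,16],[43,9],[46,0]]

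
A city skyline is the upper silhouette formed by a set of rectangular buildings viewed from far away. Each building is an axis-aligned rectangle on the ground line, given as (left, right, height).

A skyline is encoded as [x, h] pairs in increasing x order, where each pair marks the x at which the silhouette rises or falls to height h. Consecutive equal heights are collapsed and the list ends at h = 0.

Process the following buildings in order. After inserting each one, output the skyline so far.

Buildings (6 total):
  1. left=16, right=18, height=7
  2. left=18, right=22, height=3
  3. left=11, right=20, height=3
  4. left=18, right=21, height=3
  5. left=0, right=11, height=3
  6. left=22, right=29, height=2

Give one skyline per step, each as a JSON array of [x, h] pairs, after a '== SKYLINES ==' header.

== SKYLINES ==
[[16,7],[18,0]]
[[16,7],[18,3],[22,0]]
[[11,3],[16,7],[18,3],[22,0]]
[[11,3],[16,7],[18,3],[22,0]]
[[0,3],[16,7],[18,3],[22,0]]
[[0,3],[16,7],[18,3],[22,2],[29,0]]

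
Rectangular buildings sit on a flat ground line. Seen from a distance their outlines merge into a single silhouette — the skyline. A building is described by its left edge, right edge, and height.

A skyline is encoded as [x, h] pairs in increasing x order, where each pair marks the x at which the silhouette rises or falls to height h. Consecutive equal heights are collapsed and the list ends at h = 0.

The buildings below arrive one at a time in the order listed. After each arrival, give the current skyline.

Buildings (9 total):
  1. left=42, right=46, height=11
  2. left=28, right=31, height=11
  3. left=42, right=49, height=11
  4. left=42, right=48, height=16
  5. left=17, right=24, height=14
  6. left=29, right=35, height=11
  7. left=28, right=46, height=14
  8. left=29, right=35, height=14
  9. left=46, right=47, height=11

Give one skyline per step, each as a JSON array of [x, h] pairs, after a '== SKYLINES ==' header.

== SKYLINES ==
[[42,11],[46,0]]
[[28,11],[31,0],[42,11],[46,0]]
[[28,11],[31,0],[42,11],[49,0]]
[[28,11],[31,0],[42,16],[48,11],[49,0]]
[[17,14],[24,0],[28,11],[31,0],[42,16],[48,11],[49,0]]
[[17,14],[24,0],[28,11],[35,0],[42,16],[48,11],[49,0]]
[[17,14],[24,0],[28,14],[42,16],[48,11],[49,0]]
[[17,14],[24,0],[28,14],[42,16],[48,11],[49,0]]
[[17,14],[24,0],[28,14],[42,16],[48,11],[49,0]]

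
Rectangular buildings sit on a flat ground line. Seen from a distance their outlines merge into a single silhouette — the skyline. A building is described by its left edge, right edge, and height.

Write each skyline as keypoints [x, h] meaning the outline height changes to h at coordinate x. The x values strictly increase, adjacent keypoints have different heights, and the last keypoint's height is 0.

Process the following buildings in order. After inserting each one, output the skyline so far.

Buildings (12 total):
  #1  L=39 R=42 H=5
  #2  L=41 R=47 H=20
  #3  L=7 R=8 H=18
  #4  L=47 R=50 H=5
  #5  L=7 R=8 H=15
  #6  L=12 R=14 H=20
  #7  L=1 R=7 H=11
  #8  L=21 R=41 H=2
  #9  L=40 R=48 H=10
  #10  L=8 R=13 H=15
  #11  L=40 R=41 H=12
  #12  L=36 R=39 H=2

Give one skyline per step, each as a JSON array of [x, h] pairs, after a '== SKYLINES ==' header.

== SKYLINES ==
[[39,5],[42,0]]
[[39,5],[41,20],[47,0]]
[[7,18],[8,0],[39,5],[41,20],[47,0]]
[[7,18],[8,0],[39,5],[41,20],[47,5],[50,0]]
[[7,18],[8,0],[39,5],[41,20],[47,5],[50,0]]
[[7,18],[8,0],[12,20],[14,0],[39,5],[41,20],[47,5],[50,0]]
[[1,11],[7,18],[8,0],[12,20],[14,0],[39,5],[41,20],[47,5],[50,0]]
[[1,11],[7,18],[8,0],[12,20],[14,0],[21,2],[39,5],[41,20],[47,5],[50,0]]
[[1,11],[7,18],[8,0],[12,20],[14,0],[21,2],[39,5],[40,10],[41,20],[47,10],[48,5],[50,0]]
[[1,11],[7,18],[8,15],[12,20],[14,0],[21,2],[39,5],[40,10],[41,20],[47,10],[48,5],[50,0]]
[[1,11],[7,18],[8,15],[12,20],[14,0],[21,2],[39,5],[40,12],[41,20],[47,10],[48,5],[50,0]]
[[1,11],[7,18],[8,15],[12,20],[14,0],[21,2],[39,5],[40,12],[41,20],[47,10],[48,5],[50,0]]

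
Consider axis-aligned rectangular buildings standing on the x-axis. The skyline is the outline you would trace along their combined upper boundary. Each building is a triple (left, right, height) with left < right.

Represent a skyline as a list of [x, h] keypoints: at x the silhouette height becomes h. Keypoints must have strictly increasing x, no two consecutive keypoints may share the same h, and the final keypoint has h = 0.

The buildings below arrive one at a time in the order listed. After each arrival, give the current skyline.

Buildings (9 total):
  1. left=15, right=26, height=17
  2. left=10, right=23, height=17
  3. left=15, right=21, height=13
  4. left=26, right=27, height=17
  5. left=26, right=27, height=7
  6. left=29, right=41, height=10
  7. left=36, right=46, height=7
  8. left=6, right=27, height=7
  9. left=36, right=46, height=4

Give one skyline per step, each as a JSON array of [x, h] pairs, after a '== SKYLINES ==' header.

== SKYLINES ==
[[15,17],[26,0]]
[[10,17],[26,0]]
[[10,17],[26,0]]
[[10,17],[27,0]]
[[10,17],[27,0]]
[[10,17],[27,0],[29,10],[41,0]]
[[10,17],[27,0],[29,10],[41,7],[46,0]]
[[6,7],[10,17],[27,0],[29,10],[41,7],[46,0]]
[[6,7],[10,17],[27,0],[29,10],[41,7],[46,0]]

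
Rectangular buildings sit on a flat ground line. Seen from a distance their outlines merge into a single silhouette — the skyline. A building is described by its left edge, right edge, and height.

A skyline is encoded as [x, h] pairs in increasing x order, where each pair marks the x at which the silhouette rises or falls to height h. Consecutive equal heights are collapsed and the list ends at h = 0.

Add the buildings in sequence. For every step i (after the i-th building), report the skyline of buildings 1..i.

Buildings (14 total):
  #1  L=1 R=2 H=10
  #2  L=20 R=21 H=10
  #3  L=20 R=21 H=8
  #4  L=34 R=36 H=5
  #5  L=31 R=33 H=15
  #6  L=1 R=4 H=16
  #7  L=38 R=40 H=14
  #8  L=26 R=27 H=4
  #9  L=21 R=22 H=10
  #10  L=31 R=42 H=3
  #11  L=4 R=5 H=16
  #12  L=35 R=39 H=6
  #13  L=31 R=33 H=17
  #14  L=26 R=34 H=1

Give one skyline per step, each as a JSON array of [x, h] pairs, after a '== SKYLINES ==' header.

== SKYLINES ==
[[1,10],[2,0]]
[[1,10],[2,0],[20,10],[21,0]]
[[1,10],[2,0],[20,10],[21,0]]
[[1,10],[2,0],[20,10],[21,0],[34,5],[36,0]]
[[1,10],[2,0],[20,10],[21,0],[31,15],[33,0],[34,5],[36,0]]
[[1,16],[4,0],[20,10],[21,0],[31,15],[33,0],[34,5],[36,0]]
[[1,16],[4,0],[20,10],[21,0],[31,15],[33,0],[34,5],[36,0],[38,14],[40,0]]
[[1,16],[4,0],[20,10],[21,0],[26,4],[27,0],[31,15],[33,0],[34,5],[36,0],[38,14],[40,0]]
[[1,16],[4,0],[20,10],[22,0],[26,4],[27,0],[31,15],[33,0],[34,5],[36,0],[38,14],[40,0]]
[[1,16],[4,0],[20,10],[22,0],[26,4],[27,0],[31,15],[33,3],[34,5],[36,3],[38,14],[40,3],[42,0]]
[[1,16],[5,0],[20,10],[22,0],[26,4],[27,0],[31,15],[33,3],[34,5],[36,3],[38,14],[40,3],[42,0]]
[[1,16],[5,0],[20,10],[22,0],[26,4],[27,0],[31,15],[33,3],[34,5],[35,6],[38,14],[40,3],[42,0]]
[[1,16],[5,0],[20,10],[22,0],[26,4],[27,0],[31,17],[33,3],[34,5],[35,6],[38,14],[40,3],[42,0]]
[[1,16],[5,0],[20,10],[22,0],[26,4],[27,1],[31,17],[33,3],[34,5],[35,6],[38,14],[40,3],[42,0]]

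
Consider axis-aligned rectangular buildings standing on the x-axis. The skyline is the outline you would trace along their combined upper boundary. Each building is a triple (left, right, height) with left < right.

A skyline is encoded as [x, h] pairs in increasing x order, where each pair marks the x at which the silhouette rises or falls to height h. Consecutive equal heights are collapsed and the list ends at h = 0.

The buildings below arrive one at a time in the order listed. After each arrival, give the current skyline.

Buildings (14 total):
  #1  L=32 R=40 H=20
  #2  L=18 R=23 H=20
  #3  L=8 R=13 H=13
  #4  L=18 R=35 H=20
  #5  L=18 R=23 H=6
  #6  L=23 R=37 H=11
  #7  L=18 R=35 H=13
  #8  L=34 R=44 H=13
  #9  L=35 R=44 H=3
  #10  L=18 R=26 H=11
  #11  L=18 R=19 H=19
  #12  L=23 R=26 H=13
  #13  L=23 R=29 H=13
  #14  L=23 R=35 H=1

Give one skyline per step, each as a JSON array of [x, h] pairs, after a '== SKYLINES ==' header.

== SKYLINES ==
[[32,20],[40,0]]
[[18,20],[23,0],[32,20],[40,0]]
[[8,13],[13,0],[18,20],[23,0],[32,20],[40,0]]
[[8,13],[13,0],[18,20],[40,0]]
[[8,13],[13,0],[18,20],[40,0]]
[[8,13],[13,0],[18,20],[40,0]]
[[8,13],[13,0],[18,20],[40,0]]
[[8,13],[13,0],[18,20],[40,13],[44,0]]
[[8,13],[13,0],[18,20],[40,13],[44,0]]
[[8,13],[13,0],[18,20],[40,13],[44,0]]
[[8,13],[13,0],[18,20],[40,13],[44,0]]
[[8,13],[13,0],[18,20],[40,13],[44,0]]
[[8,13],[13,0],[18,20],[40,13],[44,0]]
[[8,13],[13,0],[18,20],[40,13],[44,0]]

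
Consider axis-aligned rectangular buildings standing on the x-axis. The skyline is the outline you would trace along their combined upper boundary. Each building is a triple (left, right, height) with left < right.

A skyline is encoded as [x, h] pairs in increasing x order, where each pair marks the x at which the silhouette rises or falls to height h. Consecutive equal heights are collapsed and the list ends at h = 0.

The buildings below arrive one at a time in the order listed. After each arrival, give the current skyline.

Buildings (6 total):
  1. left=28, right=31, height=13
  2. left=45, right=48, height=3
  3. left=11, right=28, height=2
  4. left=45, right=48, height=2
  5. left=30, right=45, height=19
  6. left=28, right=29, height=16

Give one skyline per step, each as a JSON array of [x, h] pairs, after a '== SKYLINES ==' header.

== SKYLINES ==
[[28,13],[31,0]]
[[28,13],[31,0],[45,3],[48,0]]
[[11,2],[28,13],[31,0],[45,3],[48,0]]
[[11,2],[28,13],[31,0],[45,3],[48,0]]
[[11,2],[28,13],[30,19],[45,3],[48,0]]
[[11,2],[28,16],[29,13],[30,19],[45,3],[48,0]]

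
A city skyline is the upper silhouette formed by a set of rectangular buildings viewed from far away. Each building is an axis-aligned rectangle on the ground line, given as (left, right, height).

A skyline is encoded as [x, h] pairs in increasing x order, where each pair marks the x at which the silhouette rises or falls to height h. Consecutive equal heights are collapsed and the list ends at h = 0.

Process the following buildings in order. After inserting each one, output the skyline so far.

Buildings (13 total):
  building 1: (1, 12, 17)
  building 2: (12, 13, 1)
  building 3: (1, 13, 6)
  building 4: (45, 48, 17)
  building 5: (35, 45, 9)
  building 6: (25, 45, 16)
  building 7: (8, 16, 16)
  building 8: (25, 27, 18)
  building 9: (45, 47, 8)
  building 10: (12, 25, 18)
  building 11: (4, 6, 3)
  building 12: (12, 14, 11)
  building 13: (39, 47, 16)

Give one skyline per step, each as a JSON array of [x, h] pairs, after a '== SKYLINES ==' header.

== SKYLINES ==
[[1,17],[12,0]]
[[1,17],[12,1],[13,0]]
[[1,17],[12,6],[13,0]]
[[1,17],[12,6],[13,0],[45,17],[48,0]]
[[1,17],[12,6],[13,0],[35,9],[45,17],[48,0]]
[[1,17],[12,6],[13,0],[25,16],[45,17],[48,0]]
[[1,17],[12,16],[16,0],[25,16],[45,17],[48,0]]
[[1,17],[12,16],[16,0],[25,18],[27,16],[45,17],[48,0]]
[[1,17],[12,16],[16,0],[25,18],[27,16],[45,17],[48,0]]
[[1,17],[12,18],[27,16],[45,17],[48,0]]
[[1,17],[12,18],[27,16],[45,17],[48,0]]
[[1,17],[12,18],[27,16],[45,17],[48,0]]
[[1,17],[12,18],[27,16],[45,17],[48,0]]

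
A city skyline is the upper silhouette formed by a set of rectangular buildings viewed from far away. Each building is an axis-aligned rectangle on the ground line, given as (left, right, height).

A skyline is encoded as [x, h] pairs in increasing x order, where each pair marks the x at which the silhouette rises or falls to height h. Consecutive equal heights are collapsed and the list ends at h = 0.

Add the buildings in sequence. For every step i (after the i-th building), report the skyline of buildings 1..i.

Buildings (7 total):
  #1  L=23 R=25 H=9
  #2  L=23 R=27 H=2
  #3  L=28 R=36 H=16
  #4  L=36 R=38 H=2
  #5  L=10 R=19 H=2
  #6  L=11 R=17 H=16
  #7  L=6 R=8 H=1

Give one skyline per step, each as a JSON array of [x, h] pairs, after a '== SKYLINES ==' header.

== SKYLINES ==
[[23,9],[25,0]]
[[23,9],[25,2],[27,0]]
[[23,9],[25,2],[27,0],[28,16],[36,0]]
[[23,9],[25,2],[27,0],[28,16],[36,2],[38,0]]
[[10,2],[19,0],[23,9],[25,2],[27,0],[28,16],[36,2],[38,0]]
[[10,2],[11,16],[17,2],[19,0],[23,9],[25,2],[27,0],[28,16],[36,2],[38,0]]
[[6,1],[8,0],[10,2],[11,16],[17,2],[19,0],[23,9],[25,2],[27,0],[28,16],[36,2],[38,0]]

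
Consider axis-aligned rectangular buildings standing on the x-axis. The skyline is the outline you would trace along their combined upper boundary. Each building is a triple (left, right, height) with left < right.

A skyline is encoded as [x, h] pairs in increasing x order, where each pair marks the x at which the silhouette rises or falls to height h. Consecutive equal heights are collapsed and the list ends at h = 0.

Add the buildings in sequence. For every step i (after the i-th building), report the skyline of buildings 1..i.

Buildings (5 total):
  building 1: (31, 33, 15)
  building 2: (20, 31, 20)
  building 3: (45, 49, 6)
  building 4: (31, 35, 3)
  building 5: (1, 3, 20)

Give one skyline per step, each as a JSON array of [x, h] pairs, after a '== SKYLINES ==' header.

== SKYLINES ==
[[31,15],[33,0]]
[[20,20],[31,15],[33,0]]
[[20,20],[31,15],[33,0],[45,6],[49,0]]
[[20,20],[31,15],[33,3],[35,0],[45,6],[49,0]]
[[1,20],[3,0],[20,20],[31,15],[33,3],[35,0],[45,6],[49,0]]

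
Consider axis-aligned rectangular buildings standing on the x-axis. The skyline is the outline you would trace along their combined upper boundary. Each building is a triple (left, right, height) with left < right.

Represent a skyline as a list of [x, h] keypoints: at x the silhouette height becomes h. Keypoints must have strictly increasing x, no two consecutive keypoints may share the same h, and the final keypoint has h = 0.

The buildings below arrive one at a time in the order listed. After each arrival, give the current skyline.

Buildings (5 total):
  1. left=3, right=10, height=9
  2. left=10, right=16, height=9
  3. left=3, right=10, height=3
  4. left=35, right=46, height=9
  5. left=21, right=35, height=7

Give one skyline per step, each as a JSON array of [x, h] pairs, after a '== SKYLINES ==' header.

== SKYLINES ==
[[3,9],[10,0]]
[[3,9],[16,0]]
[[3,9],[16,0]]
[[3,9],[16,0],[35,9],[46,0]]
[[3,9],[16,0],[21,7],[35,9],[46,0]]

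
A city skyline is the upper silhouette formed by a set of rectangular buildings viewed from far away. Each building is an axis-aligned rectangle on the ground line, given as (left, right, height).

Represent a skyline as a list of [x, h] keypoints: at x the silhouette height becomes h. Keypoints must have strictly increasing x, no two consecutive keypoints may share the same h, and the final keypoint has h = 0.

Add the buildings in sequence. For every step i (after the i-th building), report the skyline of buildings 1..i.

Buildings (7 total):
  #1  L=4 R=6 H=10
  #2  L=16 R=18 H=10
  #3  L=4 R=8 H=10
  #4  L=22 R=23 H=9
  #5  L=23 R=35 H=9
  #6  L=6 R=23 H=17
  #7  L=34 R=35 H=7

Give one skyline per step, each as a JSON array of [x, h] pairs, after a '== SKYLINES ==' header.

== SKYLINES ==
[[4,10],[6,0]]
[[4,10],[6,0],[16,10],[18,0]]
[[4,10],[8,0],[16,10],[18,0]]
[[4,10],[8,0],[16,10],[18,0],[22,9],[23,0]]
[[4,10],[8,0],[16,10],[18,0],[22,9],[35,0]]
[[4,10],[6,17],[23,9],[35,0]]
[[4,10],[6,17],[23,9],[35,0]]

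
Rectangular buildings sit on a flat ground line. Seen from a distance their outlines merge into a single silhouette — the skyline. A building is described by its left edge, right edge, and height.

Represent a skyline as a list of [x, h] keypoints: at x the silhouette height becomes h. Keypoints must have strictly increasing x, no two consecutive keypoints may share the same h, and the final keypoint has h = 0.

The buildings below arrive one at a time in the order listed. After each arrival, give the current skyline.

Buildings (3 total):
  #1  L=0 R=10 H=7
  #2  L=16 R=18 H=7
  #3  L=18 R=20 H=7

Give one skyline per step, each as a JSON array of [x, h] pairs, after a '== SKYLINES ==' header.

== SKYLINES ==
[[0,7],[10,0]]
[[0,7],[10,0],[16,7],[18,0]]
[[0,7],[10,0],[16,7],[20,0]]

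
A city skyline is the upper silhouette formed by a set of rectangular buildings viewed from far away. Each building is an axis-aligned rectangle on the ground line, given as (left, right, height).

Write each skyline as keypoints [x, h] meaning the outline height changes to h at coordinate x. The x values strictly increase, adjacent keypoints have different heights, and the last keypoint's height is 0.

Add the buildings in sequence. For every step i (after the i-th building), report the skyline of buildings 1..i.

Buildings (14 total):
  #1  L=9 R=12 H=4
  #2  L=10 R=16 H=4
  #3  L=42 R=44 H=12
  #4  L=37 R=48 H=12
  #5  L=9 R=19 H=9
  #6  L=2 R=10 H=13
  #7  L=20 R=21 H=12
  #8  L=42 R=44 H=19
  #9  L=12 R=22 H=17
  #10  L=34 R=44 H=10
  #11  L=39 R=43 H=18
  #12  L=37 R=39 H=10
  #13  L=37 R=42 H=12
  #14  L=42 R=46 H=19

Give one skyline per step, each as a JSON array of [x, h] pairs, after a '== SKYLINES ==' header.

== SKYLINES ==
[[9,4],[12,0]]
[[9,4],[16,0]]
[[9,4],[16,0],[42,12],[44,0]]
[[9,4],[16,0],[37,12],[48,0]]
[[9,9],[19,0],[37,12],[48,0]]
[[2,13],[10,9],[19,0],[37,12],[48,0]]
[[2,13],[10,9],[19,0],[20,12],[21,0],[37,12],[48,0]]
[[2,13],[10,9],[19,0],[20,12],[21,0],[37,12],[42,19],[44,12],[48,0]]
[[2,13],[10,9],[12,17],[22,0],[37,12],[42,19],[44,12],[48,0]]
[[2,13],[10,9],[12,17],[22,0],[34,10],[37,12],[42,19],[44,12],[48,0]]
[[2,13],[10,9],[12,17],[22,0],[34,10],[37,12],[39,18],[42,19],[44,12],[48,0]]
[[2,13],[10,9],[12,17],[22,0],[34,10],[37,12],[39,18],[42,19],[44,12],[48,0]]
[[2,13],[10,9],[12,17],[22,0],[34,10],[37,12],[39,18],[42,19],[44,12],[48,0]]
[[2,13],[10,9],[12,17],[22,0],[34,10],[37,12],[39,18],[42,19],[46,12],[48,0]]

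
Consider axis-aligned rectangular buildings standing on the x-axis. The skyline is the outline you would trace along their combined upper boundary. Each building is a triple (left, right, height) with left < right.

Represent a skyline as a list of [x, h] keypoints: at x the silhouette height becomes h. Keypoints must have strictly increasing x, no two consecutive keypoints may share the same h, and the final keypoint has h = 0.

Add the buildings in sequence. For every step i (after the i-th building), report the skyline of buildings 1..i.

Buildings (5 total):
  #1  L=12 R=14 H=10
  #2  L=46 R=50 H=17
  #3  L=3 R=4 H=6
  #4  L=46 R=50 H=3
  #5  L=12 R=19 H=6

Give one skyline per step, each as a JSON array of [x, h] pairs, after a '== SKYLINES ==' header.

== SKYLINES ==
[[12,10],[14,0]]
[[12,10],[14,0],[46,17],[50,0]]
[[3,6],[4,0],[12,10],[14,0],[46,17],[50,0]]
[[3,6],[4,0],[12,10],[14,0],[46,17],[50,0]]
[[3,6],[4,0],[12,10],[14,6],[19,0],[46,17],[50,0]]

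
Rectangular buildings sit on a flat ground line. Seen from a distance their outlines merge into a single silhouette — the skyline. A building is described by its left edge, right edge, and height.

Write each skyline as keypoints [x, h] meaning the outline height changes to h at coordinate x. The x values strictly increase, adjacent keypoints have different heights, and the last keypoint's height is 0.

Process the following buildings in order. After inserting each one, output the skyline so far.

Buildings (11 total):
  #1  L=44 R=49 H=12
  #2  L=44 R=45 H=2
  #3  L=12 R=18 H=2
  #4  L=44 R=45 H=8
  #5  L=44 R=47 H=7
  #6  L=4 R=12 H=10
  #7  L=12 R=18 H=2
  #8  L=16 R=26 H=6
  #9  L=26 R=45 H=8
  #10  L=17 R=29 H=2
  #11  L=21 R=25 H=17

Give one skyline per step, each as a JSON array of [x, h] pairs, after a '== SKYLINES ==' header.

== SKYLINES ==
[[44,12],[49,0]]
[[44,12],[49,0]]
[[12,2],[18,0],[44,12],[49,0]]
[[12,2],[18,0],[44,12],[49,0]]
[[12,2],[18,0],[44,12],[49,0]]
[[4,10],[12,2],[18,0],[44,12],[49,0]]
[[4,10],[12,2],[18,0],[44,12],[49,0]]
[[4,10],[12,2],[16,6],[26,0],[44,12],[49,0]]
[[4,10],[12,2],[16,6],[26,8],[44,12],[49,0]]
[[4,10],[12,2],[16,6],[26,8],[44,12],[49,0]]
[[4,10],[12,2],[16,6],[21,17],[25,6],[26,8],[44,12],[49,0]]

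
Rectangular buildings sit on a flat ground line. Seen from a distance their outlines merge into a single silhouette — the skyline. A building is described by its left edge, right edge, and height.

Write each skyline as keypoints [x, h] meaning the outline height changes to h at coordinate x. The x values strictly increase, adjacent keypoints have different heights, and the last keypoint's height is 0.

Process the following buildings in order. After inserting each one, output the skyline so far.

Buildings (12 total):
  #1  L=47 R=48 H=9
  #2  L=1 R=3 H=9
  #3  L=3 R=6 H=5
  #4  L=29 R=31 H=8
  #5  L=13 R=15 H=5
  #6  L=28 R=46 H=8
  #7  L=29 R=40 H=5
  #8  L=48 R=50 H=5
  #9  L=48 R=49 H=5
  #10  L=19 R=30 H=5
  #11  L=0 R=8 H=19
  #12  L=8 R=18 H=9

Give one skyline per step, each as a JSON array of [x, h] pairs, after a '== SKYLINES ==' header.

== SKYLINES ==
[[47,9],[48,0]]
[[1,9],[3,0],[47,9],[48,0]]
[[1,9],[3,5],[6,0],[47,9],[48,0]]
[[1,9],[3,5],[6,0],[29,8],[31,0],[47,9],[48,0]]
[[1,9],[3,5],[6,0],[13,5],[15,0],[29,8],[31,0],[47,9],[48,0]]
[[1,9],[3,5],[6,0],[13,5],[15,0],[28,8],[46,0],[47,9],[48,0]]
[[1,9],[3,5],[6,0],[13,5],[15,0],[28,8],[46,0],[47,9],[48,0]]
[[1,9],[3,5],[6,0],[13,5],[15,0],[28,8],[46,0],[47,9],[48,5],[50,0]]
[[1,9],[3,5],[6,0],[13,5],[15,0],[28,8],[46,0],[47,9],[48,5],[50,0]]
[[1,9],[3,5],[6,0],[13,5],[15,0],[19,5],[28,8],[46,0],[47,9],[48,5],[50,0]]
[[0,19],[8,0],[13,5],[15,0],[19,5],[28,8],[46,0],[47,9],[48,5],[50,0]]
[[0,19],[8,9],[18,0],[19,5],[28,8],[46,0],[47,9],[48,5],[50,0]]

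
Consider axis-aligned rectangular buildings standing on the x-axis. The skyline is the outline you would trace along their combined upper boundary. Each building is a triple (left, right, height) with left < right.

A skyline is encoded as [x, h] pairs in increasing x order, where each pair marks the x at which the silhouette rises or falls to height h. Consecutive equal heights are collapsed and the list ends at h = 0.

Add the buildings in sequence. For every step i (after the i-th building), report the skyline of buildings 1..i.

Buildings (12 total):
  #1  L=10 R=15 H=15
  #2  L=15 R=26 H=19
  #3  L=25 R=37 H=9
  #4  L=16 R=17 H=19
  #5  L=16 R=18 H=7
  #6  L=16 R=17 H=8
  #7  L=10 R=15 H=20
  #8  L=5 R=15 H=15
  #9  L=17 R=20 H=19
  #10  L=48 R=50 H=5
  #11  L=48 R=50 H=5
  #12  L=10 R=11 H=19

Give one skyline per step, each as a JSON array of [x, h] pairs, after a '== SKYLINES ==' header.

== SKYLINES ==
[[10,15],[15,0]]
[[10,15],[15,19],[26,0]]
[[10,15],[15,19],[26,9],[37,0]]
[[10,15],[15,19],[26,9],[37,0]]
[[10,15],[15,19],[26,9],[37,0]]
[[10,15],[15,19],[26,9],[37,0]]
[[10,20],[15,19],[26,9],[37,0]]
[[5,15],[10,20],[15,19],[26,9],[37,0]]
[[5,15],[10,20],[15,19],[26,9],[37,0]]
[[5,15],[10,20],[15,19],[26,9],[37,0],[48,5],[50,0]]
[[5,15],[10,20],[15,19],[26,9],[37,0],[48,5],[50,0]]
[[5,15],[10,20],[15,19],[26,9],[37,0],[48,5],[50,0]]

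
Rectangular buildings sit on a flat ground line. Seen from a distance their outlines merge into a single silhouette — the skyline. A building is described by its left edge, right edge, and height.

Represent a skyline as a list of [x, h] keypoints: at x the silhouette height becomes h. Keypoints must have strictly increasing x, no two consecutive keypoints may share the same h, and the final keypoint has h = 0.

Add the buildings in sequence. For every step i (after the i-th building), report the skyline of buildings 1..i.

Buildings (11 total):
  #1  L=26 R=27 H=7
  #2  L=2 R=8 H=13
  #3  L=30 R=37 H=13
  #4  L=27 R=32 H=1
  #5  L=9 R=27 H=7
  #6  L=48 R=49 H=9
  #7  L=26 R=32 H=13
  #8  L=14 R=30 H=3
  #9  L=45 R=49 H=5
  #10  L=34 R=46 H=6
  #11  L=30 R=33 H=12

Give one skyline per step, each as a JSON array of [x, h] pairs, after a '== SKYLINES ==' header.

== SKYLINES ==
[[26,7],[27,0]]
[[2,13],[8,0],[26,7],[27,0]]
[[2,13],[8,0],[26,7],[27,0],[30,13],[37,0]]
[[2,13],[8,0],[26,7],[27,1],[30,13],[37,0]]
[[2,13],[8,0],[9,7],[27,1],[30,13],[37,0]]
[[2,13],[8,0],[9,7],[27,1],[30,13],[37,0],[48,9],[49,0]]
[[2,13],[8,0],[9,7],[26,13],[37,0],[48,9],[49,0]]
[[2,13],[8,0],[9,7],[26,13],[37,0],[48,9],[49,0]]
[[2,13],[8,0],[9,7],[26,13],[37,0],[45,5],[48,9],[49,0]]
[[2,13],[8,0],[9,7],[26,13],[37,6],[46,5],[48,9],[49,0]]
[[2,13],[8,0],[9,7],[26,13],[37,6],[46,5],[48,9],[49,0]]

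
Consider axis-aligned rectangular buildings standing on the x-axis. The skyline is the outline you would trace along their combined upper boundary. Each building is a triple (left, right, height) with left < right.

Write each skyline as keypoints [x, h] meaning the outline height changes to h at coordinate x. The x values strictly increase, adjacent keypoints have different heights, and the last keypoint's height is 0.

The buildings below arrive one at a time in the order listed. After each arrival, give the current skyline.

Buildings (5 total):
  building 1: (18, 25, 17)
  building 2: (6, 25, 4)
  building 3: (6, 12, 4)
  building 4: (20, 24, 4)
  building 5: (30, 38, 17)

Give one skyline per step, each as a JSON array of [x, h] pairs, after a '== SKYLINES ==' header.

== SKYLINES ==
[[18,17],[25,0]]
[[6,4],[18,17],[25,0]]
[[6,4],[18,17],[25,0]]
[[6,4],[18,17],[25,0]]
[[6,4],[18,17],[25,0],[30,17],[38,0]]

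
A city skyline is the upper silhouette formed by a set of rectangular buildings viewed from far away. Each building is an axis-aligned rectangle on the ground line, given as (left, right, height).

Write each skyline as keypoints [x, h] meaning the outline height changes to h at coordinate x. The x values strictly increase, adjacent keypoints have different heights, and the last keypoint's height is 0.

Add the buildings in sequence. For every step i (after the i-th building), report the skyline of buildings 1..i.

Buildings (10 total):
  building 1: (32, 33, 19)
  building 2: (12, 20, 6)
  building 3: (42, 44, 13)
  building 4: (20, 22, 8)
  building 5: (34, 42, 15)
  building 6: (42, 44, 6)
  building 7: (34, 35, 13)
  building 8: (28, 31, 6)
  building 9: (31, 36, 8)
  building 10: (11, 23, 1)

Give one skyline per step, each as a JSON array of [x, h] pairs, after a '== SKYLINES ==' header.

== SKYLINES ==
[[32,19],[33,0]]
[[12,6],[20,0],[32,19],[33,0]]
[[12,6],[20,0],[32,19],[33,0],[42,13],[44,0]]
[[12,6],[20,8],[22,0],[32,19],[33,0],[42,13],[44,0]]
[[12,6],[20,8],[22,0],[32,19],[33,0],[34,15],[42,13],[44,0]]
[[12,6],[20,8],[22,0],[32,19],[33,0],[34,15],[42,13],[44,0]]
[[12,6],[20,8],[22,0],[32,19],[33,0],[34,15],[42,13],[44,0]]
[[12,6],[20,8],[22,0],[28,6],[31,0],[32,19],[33,0],[34,15],[42,13],[44,0]]
[[12,6],[20,8],[22,0],[28,6],[31,8],[32,19],[33,8],[34,15],[42,13],[44,0]]
[[11,1],[12,6],[20,8],[22,1],[23,0],[28,6],[31,8],[32,19],[33,8],[34,15],[42,13],[44,0]]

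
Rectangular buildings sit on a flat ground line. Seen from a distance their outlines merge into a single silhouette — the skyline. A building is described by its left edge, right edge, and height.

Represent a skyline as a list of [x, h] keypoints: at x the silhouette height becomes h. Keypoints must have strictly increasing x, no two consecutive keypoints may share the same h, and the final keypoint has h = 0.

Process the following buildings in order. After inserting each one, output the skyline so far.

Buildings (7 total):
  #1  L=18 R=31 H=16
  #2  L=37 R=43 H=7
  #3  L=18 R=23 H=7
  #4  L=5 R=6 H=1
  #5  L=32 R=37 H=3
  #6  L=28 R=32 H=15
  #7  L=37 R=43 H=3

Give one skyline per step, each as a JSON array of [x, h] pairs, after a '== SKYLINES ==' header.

== SKYLINES ==
[[18,16],[31,0]]
[[18,16],[31,0],[37,7],[43,0]]
[[18,16],[31,0],[37,7],[43,0]]
[[5,1],[6,0],[18,16],[31,0],[37,7],[43,0]]
[[5,1],[6,0],[18,16],[31,0],[32,3],[37,7],[43,0]]
[[5,1],[6,0],[18,16],[31,15],[32,3],[37,7],[43,0]]
[[5,1],[6,0],[18,16],[31,15],[32,3],[37,7],[43,0]]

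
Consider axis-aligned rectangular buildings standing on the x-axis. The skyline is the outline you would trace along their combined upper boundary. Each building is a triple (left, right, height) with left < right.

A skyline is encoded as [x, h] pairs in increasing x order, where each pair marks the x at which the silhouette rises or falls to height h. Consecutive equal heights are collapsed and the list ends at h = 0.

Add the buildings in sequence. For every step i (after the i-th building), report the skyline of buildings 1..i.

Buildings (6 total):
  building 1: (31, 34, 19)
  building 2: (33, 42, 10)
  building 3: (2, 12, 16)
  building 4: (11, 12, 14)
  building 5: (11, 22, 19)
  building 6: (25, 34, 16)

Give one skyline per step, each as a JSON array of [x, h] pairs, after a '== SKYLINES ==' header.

== SKYLINES ==
[[31,19],[34,0]]
[[31,19],[34,10],[42,0]]
[[2,16],[12,0],[31,19],[34,10],[42,0]]
[[2,16],[12,0],[31,19],[34,10],[42,0]]
[[2,16],[11,19],[22,0],[31,19],[34,10],[42,0]]
[[2,16],[11,19],[22,0],[25,16],[31,19],[34,10],[42,0]]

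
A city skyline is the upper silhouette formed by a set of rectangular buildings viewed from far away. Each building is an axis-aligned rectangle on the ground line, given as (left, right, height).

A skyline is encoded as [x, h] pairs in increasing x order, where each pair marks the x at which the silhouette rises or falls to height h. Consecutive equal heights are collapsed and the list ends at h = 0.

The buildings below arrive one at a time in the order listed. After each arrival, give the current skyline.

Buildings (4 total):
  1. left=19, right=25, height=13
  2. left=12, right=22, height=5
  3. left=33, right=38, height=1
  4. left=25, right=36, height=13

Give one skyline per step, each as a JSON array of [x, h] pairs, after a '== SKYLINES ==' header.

== SKYLINES ==
[[19,13],[25,0]]
[[12,5],[19,13],[25,0]]
[[12,5],[19,13],[25,0],[33,1],[38,0]]
[[12,5],[19,13],[36,1],[38,0]]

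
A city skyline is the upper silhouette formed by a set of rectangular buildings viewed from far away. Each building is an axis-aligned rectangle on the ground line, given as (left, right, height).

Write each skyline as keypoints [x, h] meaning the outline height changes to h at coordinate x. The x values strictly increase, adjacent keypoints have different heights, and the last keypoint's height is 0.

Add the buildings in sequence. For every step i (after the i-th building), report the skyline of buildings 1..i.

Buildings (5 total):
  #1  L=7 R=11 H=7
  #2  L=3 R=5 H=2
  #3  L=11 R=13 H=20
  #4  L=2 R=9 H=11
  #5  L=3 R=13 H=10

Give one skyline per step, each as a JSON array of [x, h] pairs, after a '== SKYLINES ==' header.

== SKYLINES ==
[[7,7],[11,0]]
[[3,2],[5,0],[7,7],[11,0]]
[[3,2],[5,0],[7,7],[11,20],[13,0]]
[[2,11],[9,7],[11,20],[13,0]]
[[2,11],[9,10],[11,20],[13,0]]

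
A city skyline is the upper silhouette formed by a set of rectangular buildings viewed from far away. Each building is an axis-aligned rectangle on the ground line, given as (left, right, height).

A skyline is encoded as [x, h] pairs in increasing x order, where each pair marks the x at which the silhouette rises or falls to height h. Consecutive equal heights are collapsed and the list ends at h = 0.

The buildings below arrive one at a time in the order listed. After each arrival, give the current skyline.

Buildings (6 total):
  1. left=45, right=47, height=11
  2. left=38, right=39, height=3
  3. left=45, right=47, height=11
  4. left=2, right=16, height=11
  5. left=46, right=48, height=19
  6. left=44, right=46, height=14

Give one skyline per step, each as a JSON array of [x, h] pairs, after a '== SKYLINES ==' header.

== SKYLINES ==
[[45,11],[47,0]]
[[38,3],[39,0],[45,11],[47,0]]
[[38,3],[39,0],[45,11],[47,0]]
[[2,11],[16,0],[38,3],[39,0],[45,11],[47,0]]
[[2,11],[16,0],[38,3],[39,0],[45,11],[46,19],[48,0]]
[[2,11],[16,0],[38,3],[39,0],[44,14],[46,19],[48,0]]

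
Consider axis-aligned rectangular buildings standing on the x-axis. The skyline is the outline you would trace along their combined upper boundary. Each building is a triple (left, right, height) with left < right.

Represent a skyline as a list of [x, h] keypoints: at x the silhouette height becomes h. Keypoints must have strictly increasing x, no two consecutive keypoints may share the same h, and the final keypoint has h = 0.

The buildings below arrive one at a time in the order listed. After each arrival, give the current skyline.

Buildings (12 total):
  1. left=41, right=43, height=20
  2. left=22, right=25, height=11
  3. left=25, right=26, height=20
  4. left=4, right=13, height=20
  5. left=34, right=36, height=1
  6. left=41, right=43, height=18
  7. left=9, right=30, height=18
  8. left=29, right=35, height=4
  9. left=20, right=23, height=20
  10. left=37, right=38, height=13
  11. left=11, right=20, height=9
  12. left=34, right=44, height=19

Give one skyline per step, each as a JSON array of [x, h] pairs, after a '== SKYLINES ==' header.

== SKYLINES ==
[[41,20],[43,0]]
[[22,11],[25,0],[41,20],[43,0]]
[[22,11],[25,20],[26,0],[41,20],[43,0]]
[[4,20],[13,0],[22,11],[25,20],[26,0],[41,20],[43,0]]
[[4,20],[13,0],[22,11],[25,20],[26,0],[34,1],[36,0],[41,20],[43,0]]
[[4,20],[13,0],[22,11],[25,20],[26,0],[34,1],[36,0],[41,20],[43,0]]
[[4,20],[13,18],[25,20],[26,18],[30,0],[34,1],[36,0],[41,20],[43,0]]
[[4,20],[13,18],[25,20],[26,18],[30,4],[35,1],[36,0],[41,20],[43,0]]
[[4,20],[13,18],[20,20],[23,18],[25,20],[26,18],[30,4],[35,1],[36,0],[41,20],[43,0]]
[[4,20],[13,18],[20,20],[23,18],[25,20],[26,18],[30,4],[35,1],[36,0],[37,13],[38,0],[41,20],[43,0]]
[[4,20],[13,18],[20,20],[23,18],[25,20],[26,18],[30,4],[35,1],[36,0],[37,13],[38,0],[41,20],[43,0]]
[[4,20],[13,18],[20,20],[23,18],[25,20],[26,18],[30,4],[34,19],[41,20],[43,19],[44,0]]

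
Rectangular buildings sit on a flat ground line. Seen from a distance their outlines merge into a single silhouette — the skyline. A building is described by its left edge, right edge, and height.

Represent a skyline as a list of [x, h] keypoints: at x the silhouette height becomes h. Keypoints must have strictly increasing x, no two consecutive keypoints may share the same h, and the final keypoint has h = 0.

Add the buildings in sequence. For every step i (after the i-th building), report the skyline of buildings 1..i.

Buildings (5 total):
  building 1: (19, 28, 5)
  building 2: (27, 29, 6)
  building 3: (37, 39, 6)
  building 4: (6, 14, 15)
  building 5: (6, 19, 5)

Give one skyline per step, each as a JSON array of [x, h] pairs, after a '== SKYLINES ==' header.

== SKYLINES ==
[[19,5],[28,0]]
[[19,5],[27,6],[29,0]]
[[19,5],[27,6],[29,0],[37,6],[39,0]]
[[6,15],[14,0],[19,5],[27,6],[29,0],[37,6],[39,0]]
[[6,15],[14,5],[27,6],[29,0],[37,6],[39,0]]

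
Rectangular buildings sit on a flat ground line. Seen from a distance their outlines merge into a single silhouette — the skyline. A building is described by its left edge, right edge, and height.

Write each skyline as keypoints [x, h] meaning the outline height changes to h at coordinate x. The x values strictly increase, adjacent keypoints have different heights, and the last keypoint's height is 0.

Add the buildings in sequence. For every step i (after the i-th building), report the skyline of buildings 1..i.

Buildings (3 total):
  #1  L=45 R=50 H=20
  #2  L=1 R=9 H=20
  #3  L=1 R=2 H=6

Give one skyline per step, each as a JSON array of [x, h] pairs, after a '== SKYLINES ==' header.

== SKYLINES ==
[[45,20],[50,0]]
[[1,20],[9,0],[45,20],[50,0]]
[[1,20],[9,0],[45,20],[50,0]]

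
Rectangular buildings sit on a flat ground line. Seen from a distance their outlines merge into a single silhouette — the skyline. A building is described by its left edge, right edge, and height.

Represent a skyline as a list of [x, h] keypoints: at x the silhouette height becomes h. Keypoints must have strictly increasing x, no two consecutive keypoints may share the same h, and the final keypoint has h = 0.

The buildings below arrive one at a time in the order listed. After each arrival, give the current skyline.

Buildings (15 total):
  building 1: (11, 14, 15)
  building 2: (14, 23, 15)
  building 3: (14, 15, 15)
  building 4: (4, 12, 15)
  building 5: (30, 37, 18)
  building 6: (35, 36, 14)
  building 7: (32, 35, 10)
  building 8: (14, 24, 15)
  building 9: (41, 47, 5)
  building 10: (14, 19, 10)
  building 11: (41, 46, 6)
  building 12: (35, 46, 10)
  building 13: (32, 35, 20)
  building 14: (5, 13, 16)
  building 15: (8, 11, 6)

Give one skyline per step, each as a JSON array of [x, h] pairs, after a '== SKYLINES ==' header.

== SKYLINES ==
[[11,15],[14,0]]
[[11,15],[23,0]]
[[11,15],[23,0]]
[[4,15],[23,0]]
[[4,15],[23,0],[30,18],[37,0]]
[[4,15],[23,0],[30,18],[37,0]]
[[4,15],[23,0],[30,18],[37,0]]
[[4,15],[24,0],[30,18],[37,0]]
[[4,15],[24,0],[30,18],[37,0],[41,5],[47,0]]
[[4,15],[24,0],[30,18],[37,0],[41,5],[47,0]]
[[4,15],[24,0],[30,18],[37,0],[41,6],[46,5],[47,0]]
[[4,15],[24,0],[30,18],[37,10],[46,5],[47,0]]
[[4,15],[24,0],[30,18],[32,20],[35,18],[37,10],[46,5],[47,0]]
[[4,15],[5,16],[13,15],[24,0],[30,18],[32,20],[35,18],[37,10],[46,5],[47,0]]
[[4,15],[5,16],[13,15],[24,0],[30,18],[32,20],[35,18],[37,10],[46,5],[47,0]]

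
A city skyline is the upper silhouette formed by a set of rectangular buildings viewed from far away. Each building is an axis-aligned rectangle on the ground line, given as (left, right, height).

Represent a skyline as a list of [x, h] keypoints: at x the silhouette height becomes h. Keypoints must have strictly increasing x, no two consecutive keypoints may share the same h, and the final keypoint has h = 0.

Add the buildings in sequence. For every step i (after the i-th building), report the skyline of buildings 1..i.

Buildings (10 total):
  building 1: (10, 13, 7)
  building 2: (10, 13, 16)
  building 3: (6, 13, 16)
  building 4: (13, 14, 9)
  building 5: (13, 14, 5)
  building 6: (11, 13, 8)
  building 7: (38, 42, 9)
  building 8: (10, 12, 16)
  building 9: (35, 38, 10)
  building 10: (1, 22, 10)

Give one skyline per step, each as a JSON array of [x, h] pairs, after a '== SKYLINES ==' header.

== SKYLINES ==
[[10,7],[13,0]]
[[10,16],[13,0]]
[[6,16],[13,0]]
[[6,16],[13,9],[14,0]]
[[6,16],[13,9],[14,0]]
[[6,16],[13,9],[14,0]]
[[6,16],[13,9],[14,0],[38,9],[42,0]]
[[6,16],[13,9],[14,0],[38,9],[42,0]]
[[6,16],[13,9],[14,0],[35,10],[38,9],[42,0]]
[[1,10],[6,16],[13,10],[22,0],[35,10],[38,9],[42,0]]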